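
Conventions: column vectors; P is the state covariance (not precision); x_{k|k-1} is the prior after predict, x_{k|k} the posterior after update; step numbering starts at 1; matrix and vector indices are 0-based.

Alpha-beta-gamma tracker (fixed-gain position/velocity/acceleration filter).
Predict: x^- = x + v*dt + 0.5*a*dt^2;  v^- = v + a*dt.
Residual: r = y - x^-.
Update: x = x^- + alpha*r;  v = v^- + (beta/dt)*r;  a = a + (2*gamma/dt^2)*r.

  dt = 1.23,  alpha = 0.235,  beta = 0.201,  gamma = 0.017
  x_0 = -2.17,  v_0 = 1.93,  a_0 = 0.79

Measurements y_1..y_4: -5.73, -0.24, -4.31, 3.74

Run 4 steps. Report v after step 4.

step 1: x_pred=0.8015  r=-6.5315  x^+=-0.7334  v^+=1.8344  a^+=0.6432
step 2: x_pred=2.0094  r=-2.2494  x^+=1.4808  v^+=2.2579  a^+=0.5927
step 3: x_pred=4.7064  r=-9.0164  x^+=2.5875  v^+=1.5135  a^+=0.3900
step 4: x_pred=4.7442  r=-1.0042  x^+=4.5082  v^+=1.8291  a^+=0.3675

v_post = 1.8291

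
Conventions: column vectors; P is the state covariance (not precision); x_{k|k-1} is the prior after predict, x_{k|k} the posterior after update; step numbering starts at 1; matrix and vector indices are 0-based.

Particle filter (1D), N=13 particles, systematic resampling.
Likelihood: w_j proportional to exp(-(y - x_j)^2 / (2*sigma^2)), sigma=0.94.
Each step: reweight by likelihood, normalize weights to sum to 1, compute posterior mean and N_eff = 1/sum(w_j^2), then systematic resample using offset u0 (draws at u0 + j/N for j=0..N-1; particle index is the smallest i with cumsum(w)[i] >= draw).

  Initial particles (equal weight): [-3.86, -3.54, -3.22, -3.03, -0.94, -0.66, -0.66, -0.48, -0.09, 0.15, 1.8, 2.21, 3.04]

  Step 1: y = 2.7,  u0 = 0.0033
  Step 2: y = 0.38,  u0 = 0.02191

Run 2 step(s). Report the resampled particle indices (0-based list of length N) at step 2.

step 1: w=[0.0000, 0.0000, 0.0000, 0.0000, 0.0002, 0.0007, 0.0007, 0.0013, 0.0049, 0.0101, 0.2543, 0.3511, 0.3767]  mean=2.3781  Neff=3.0309  idx=[8, 10, 10, 10, 11, 11, 11, 11, 11, 12, 12, 12, 12]
step 2: w=[0.3311, 0.1199, 0.1199, 0.1199, 0.0564, 0.0564, 0.0564, 0.0564, 0.0564, 0.0068, 0.0068, 0.0068, 0.0068]  mean=1.3238  Neff=5.9242  idx=[0, 0, 0, 0, 0, 1, 2, 2, 3, 4, 5, 7, 8]

resampled_idx = [0, 0, 0, 0, 0, 1, 2, 2, 3, 4, 5, 7, 8]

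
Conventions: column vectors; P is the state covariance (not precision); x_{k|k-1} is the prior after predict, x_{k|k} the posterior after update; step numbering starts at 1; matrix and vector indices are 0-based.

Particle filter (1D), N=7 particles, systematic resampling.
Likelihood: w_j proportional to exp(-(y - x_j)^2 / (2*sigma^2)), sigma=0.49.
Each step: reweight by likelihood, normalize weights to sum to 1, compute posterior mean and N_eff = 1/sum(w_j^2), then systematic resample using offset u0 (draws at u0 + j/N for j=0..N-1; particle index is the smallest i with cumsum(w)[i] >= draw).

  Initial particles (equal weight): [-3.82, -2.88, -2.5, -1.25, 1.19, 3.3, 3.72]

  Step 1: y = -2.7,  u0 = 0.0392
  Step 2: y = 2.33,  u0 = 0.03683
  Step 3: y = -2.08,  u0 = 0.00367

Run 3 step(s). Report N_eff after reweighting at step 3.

step 1: w=[0.0378, 0.4816, 0.4741, 0.0065, 0.0000, 0.0000, 0.0000]  mean=-2.7248  Neff=2.1824  idx=[1, 1, 1, 1, 2, 2, 2]
step 2: w=[0.0001, 0.0001, 0.0001, 0.0001, 0.3332, 0.3332, 0.3332]  mean=-2.5002  Neff=3.0028  idx=[4, 4, 4, 5, 5, 6, 6]
step 3: w=[0.1429, 0.1429, 0.1429, 0.1429, 0.1429, 0.1429, 0.1429]  mean=-2.5000  Neff=7.0000  idx=[0, 1, 2, 3, 4, 5, 6]

N_eff = 7.0000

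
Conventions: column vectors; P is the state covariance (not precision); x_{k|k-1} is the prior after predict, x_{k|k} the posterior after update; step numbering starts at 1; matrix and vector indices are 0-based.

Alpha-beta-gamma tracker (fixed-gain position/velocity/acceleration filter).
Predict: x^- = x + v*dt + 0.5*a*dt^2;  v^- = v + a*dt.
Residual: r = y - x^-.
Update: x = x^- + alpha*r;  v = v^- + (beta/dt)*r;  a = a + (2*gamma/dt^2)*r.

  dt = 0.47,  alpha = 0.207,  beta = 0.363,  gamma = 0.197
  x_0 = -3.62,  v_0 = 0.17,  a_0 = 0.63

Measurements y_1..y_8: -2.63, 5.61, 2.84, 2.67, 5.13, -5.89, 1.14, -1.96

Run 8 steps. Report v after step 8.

v_post = -38.0734

step 1: x_pred=-3.4705  r=0.8405  x^+=-3.2965  v^+=1.1153  a^+=2.1292
step 2: x_pred=-2.5372  r=8.1472  x^+=-0.8507  v^+=8.4084  a^+=16.6606
step 3: x_pred=4.9414  r=-2.1014  x^+=4.5064  v^+=14.6159  a^+=12.9125
step 4: x_pred=12.8020  r=-10.1320  x^+=10.7047  v^+=12.8594  a^+=-5.1591
step 5: x_pred=16.1788  r=-11.0488  x^+=13.8917  v^+=1.9012  a^+=-24.8659
step 6: x_pred=12.0388  r=-17.9288  x^+=8.3276  v^+=-23.6329  a^+=-56.8439
step 7: x_pred=-9.0583  r=10.1983  x^+=-6.9473  v^+=-42.4730  a^+=-38.6540
step 8: x_pred=-31.1789  r=29.2189  x^+=-25.1306  v^+=-38.0734  a^+=13.4612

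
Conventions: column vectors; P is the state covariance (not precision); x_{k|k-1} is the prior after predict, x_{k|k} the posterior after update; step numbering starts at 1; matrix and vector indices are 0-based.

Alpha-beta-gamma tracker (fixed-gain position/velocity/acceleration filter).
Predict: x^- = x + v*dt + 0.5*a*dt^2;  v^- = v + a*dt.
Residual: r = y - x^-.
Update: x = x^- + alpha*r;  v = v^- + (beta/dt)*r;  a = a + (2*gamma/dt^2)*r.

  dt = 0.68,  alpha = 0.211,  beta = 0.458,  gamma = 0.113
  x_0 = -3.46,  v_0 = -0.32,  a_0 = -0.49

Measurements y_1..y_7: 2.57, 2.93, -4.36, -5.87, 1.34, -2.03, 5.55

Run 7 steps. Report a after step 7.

a_post = 7.4863

step 1: x_pred=-3.7909  r=6.3609  x^+=-2.4487  v^+=3.6310  a^+=2.6189
step 2: x_pred=0.6259  r=2.3041  x^+=1.1120  v^+=6.9638  a^+=3.7451
step 3: x_pred=6.7133  r=-11.0733  x^+=4.3768  v^+=2.0523  a^+=-1.6670
step 4: x_pred=5.3869  r=-11.2569  x^+=3.0117  v^+=-6.6632  a^+=-7.1689
step 5: x_pred=-3.1767  r=4.5167  x^+=-2.2237  v^+=-8.4959  a^+=-4.9614
step 6: x_pred=-9.1480  r=7.1180  x^+=-7.6461  v^+=-7.0755  a^+=-1.4824
step 7: x_pred=-12.8002  r=18.3502  x^+=-8.9283  v^+=4.2758  a^+=7.4863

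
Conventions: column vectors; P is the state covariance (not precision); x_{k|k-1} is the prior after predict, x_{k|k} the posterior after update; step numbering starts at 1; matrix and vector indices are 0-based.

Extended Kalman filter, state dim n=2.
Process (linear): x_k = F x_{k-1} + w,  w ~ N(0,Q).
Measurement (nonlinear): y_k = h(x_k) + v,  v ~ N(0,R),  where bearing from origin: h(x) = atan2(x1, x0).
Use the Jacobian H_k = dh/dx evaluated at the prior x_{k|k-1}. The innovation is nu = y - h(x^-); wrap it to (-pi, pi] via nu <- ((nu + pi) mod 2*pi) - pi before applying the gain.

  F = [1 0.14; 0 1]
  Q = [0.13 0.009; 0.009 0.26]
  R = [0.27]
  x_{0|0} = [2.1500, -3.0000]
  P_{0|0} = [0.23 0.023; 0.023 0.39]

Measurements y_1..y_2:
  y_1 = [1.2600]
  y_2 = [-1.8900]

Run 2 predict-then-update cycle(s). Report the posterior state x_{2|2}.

x_post = [1.7580, -2.8818]

step 1: x^-=[1.7300, -3.0000]  P^-=[0.3741 0.0866; 0.0866 0.6500]  H_jac=[0.2501 0.1443]  S=[0.3132]  K=[0.3387; 0.3686]  nu=[2.3077]  x^+=[2.5116, -2.1495]  P^+=[0.3382 0.0475; 0.0475 0.6075]
step 2: x^-=[2.2106, -2.1495]  P^-=[0.4934 0.1416; 0.1416 0.8675]  H_jac=[0.2261 0.2325]  S=[0.3570]  K=[0.4046; 0.6546]  nu=[-1.1186]  x^+=[1.7580, -2.8818]  P^+=[0.4349 0.0470; 0.0470 0.7145]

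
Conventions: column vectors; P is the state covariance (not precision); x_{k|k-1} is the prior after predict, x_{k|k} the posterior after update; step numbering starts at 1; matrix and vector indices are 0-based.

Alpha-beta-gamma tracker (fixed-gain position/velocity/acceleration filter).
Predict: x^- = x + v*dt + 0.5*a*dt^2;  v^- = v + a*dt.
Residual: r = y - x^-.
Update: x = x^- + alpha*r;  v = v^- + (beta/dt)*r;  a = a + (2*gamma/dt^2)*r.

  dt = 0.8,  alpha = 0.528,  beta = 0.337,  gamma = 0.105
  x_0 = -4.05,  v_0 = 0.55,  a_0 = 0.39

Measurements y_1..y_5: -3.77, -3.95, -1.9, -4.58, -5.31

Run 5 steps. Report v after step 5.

v_post = -1.3587

step 1: x_pred=-3.4852  r=-0.2848  x^+=-3.6356  v^+=0.7420  a^+=0.2965
step 2: x_pred=-2.9471  r=-1.0029  x^+=-3.4766  v^+=0.5568  a^+=-0.0325
step 3: x_pred=-3.0416  r=1.1416  x^+=-2.4388  v^+=1.0116  a^+=0.3420
step 4: x_pred=-1.5201  r=-3.0599  x^+=-3.1357  v^+=-0.0037  a^+=-0.6620
step 5: x_pred=-3.3505  r=-1.9595  x^+=-4.3851  v^+=-1.3587  a^+=-1.3049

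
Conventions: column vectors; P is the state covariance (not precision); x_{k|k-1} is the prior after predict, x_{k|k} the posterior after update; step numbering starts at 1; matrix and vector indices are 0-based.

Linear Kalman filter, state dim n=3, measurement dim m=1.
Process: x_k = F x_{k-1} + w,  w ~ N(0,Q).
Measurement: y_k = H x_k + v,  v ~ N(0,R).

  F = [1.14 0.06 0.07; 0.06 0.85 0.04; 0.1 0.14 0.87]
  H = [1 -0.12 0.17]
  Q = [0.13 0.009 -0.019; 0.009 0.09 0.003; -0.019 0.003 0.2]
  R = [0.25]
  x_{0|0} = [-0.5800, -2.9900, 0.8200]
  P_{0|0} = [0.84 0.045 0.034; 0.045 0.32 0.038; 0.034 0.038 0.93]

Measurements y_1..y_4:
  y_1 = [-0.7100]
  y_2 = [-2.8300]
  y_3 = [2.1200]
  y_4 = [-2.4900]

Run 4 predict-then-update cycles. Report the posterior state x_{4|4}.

step 1: x^-=[-0.7832, -2.5435, 0.2368]  P^-=[1.2393 0.1332 0.1799; 0.1332 0.3330 0.1129; 0.1799 0.1129 0.9350]  S=[1.5457]  K=[0.8112; 0.0727; 0.2104]  nu=[-0.2723]  x^+=[-1.0041, -2.5633, 0.1795]  P^+=[0.2221 0.0420 -0.0840; 0.0420 0.3249 0.0893; -0.0840 0.0893 0.8666]
step 2: x^-=[-1.2859, -2.2319, -0.3031]  P^-=[0.4172 0.0854 -0.0096; 0.0854 0.3369 0.1389; -0.0096 0.1389 0.8728]  S=[0.6678]  K=[0.6069; 0.1027; 0.1829]  nu=[-1.7604]  x^+=[-2.3543, -2.4126, -0.6250]  P^+=[0.1712 0.0438 -0.0837; 0.0438 0.3298 0.1263; -0.0837 0.1263 0.8505]
step 3: x^-=[-2.8724, -2.2170, -1.1170]  P^-=[0.3515 0.0861 -0.0134; 0.0861 0.3429 0.1664; -0.0134 0.1664 0.8693]  S=[0.5996]  K=[0.5653; 0.1222; 0.1908]  nu=[4.9162]  x^+=[-0.0934, -1.6162, -0.1791]  P^+=[0.1600 0.0447 -0.0781; 0.0447 0.3340 0.1524; -0.0781 0.1524 0.8475]
step 4: x^-=[-0.2160, -1.3866, -0.3914]  P^-=[0.3382 0.0884 -0.0075; 0.0884 0.3478 0.1865; -0.0075 0.1865 0.8744]  S=[0.5871]  K=[0.5558; 0.1335; 0.2023]  nu=[-2.3739]  x^+=[-1.5353, -1.7034, -0.8717]  P^+=[0.1568 0.0448 -0.0735; 0.0448 0.3373 0.1707; -0.0735 0.1707 0.8504]

x_post = [-1.5353, -1.7034, -0.8717]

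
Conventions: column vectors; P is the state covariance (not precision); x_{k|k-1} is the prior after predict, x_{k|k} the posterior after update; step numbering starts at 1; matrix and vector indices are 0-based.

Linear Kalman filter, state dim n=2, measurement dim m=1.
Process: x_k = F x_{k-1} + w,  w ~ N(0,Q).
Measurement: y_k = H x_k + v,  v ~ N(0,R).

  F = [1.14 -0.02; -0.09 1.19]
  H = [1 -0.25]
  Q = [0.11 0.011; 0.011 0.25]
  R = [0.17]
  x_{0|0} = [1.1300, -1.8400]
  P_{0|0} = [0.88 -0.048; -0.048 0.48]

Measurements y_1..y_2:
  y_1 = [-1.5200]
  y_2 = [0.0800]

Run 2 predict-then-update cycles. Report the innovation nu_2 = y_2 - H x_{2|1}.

innov = [1.3764]

step 1: x^-=[1.3250, -2.2913]  P^-=[1.2560 -0.1559; -0.1559 0.9471]  S=[1.5632]  K=[0.8284; -0.2512]  nu=[-3.4178]  x^+=[-1.5065, -1.4327]  P^+=[0.1832 0.1694; 0.1694 0.8485]
step 2: x^-=[-1.6887, -1.5693]  P^-=[0.3407 0.2021; 0.2021 1.4167]  S=[0.4982]  K=[0.5824; -0.3052]  nu=[1.3764]  x^+=[-0.8871, -1.9894]  P^+=[0.1717 0.2907; 0.2907 1.3703]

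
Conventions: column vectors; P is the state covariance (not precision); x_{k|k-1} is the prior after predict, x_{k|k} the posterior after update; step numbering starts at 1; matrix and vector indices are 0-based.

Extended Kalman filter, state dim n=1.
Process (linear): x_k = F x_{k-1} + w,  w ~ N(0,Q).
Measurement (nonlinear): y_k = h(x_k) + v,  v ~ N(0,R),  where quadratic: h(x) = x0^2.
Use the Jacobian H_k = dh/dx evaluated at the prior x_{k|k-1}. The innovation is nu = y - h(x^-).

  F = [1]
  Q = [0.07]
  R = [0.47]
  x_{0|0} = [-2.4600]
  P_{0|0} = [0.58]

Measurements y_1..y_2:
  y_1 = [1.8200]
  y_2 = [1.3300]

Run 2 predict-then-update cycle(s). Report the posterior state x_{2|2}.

x_post = [-1.3562]

step 1: x^-=[-2.4600]  P^-=[0.6500]  H_jac=[-4.9200]  S=[16.2042]  K=[-0.1974]  nu=[-4.2316]  x^+=[-1.6249]  P^+=[0.0189]
step 2: x^-=[-1.6249]  P^-=[0.0889]  H_jac=[-3.2497]  S=[1.4084]  K=[-0.2050]  nu=[-1.3102]  x^+=[-1.3562]  P^+=[0.0297]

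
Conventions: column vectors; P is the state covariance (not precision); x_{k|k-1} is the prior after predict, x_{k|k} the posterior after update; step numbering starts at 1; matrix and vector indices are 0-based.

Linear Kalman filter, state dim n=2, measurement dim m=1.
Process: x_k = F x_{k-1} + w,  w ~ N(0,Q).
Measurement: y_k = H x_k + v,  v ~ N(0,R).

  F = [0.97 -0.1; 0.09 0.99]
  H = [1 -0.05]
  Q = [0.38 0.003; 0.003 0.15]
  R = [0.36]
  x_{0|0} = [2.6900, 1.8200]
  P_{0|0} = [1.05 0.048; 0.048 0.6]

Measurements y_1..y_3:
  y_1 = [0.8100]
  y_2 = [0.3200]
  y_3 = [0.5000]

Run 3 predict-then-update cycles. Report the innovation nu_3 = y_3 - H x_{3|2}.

innov = [0.2116]

step 1: x^-=[2.4273, 2.0439]  P^-=[1.3646 0.0809; 0.0809 0.7551]  S=[1.7184]  K=[0.7918; 0.0251]  nu=[-1.5151]  x^+=[1.2277, 2.0058]  P^+=[0.2874 0.0467; 0.0467 0.7540]
step 2: x^-=[0.9903, 2.0963]  P^-=[0.6489 -0.0021; -0.0021 0.8997]  S=[1.0113]  K=[0.6417; -0.0465]  nu=[-0.5655]  x^+=[0.6274, 2.1226]  P^+=[0.2324 0.0281; 0.0281 0.8975]
step 3: x^-=[0.3963, 2.1578]  P^-=[0.6022 -0.0388; -0.0388 1.0365]  S=[0.9687]  K=[0.6237; -0.0936]  nu=[0.2116]  x^+=[0.5283, 2.1380]  P^+=[0.2254 0.0177; 0.0177 1.0280]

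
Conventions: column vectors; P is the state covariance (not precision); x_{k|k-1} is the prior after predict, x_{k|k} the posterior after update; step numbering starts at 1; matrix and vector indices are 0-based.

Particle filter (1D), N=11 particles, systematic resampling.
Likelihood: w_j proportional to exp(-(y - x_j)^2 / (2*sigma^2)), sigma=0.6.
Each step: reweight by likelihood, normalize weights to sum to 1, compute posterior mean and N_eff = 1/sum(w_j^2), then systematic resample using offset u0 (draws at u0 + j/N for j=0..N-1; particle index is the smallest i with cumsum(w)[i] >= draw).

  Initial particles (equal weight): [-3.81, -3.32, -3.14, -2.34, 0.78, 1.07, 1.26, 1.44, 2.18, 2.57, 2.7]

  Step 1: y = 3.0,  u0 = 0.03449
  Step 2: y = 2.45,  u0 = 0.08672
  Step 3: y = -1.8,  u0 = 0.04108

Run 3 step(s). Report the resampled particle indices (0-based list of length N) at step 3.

step 1: w=[0.0000, 0.0000, 0.0000, 0.0000, 0.0005, 0.0027, 0.0071, 0.0162, 0.1867, 0.3675, 0.4193]  mean=2.5192  Neff=2.8897  idx=[8, 8, 9, 9, 9, 9, 9, 10, 10, 10, 10]
step 2: w=[0.0871, 0.0871, 0.0945, 0.0945, 0.0945, 0.0945, 0.0945, 0.0884, 0.0884, 0.0884, 0.0884]  mean=2.5480  Neff=10.9857  idx=[0, 2, 2, 3, 4, 5, 6, 7, 8, 9, 10]
step 3: w=[0.9312, 0.0101, 0.0101, 0.0101, 0.0101, 0.0101, 0.0101, 0.0020, 0.0020, 0.0020, 0.0020]  mean=2.2079  Neff=1.1524  idx=[0, 0, 0, 0, 0, 0, 0, 0, 0, 0, 2]

resampled_idx = [0, 0, 0, 0, 0, 0, 0, 0, 0, 0, 2]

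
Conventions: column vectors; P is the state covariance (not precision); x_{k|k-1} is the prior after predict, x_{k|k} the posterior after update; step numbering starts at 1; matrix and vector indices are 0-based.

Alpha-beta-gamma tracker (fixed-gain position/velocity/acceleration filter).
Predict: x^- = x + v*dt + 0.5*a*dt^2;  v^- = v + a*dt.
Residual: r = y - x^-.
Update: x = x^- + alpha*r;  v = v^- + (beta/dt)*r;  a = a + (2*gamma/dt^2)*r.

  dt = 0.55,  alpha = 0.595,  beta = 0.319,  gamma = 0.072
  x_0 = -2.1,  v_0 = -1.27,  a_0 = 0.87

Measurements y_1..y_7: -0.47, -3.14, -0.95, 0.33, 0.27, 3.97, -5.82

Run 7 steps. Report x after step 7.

x_post = -1.0938

step 1: x_pred=-2.6669  r=2.1969  x^+=-1.3597  v^+=0.4827  a^+=1.9158
step 2: x_pred=-0.8045  r=-2.3355  x^+=-2.1941  v^+=0.1818  a^+=0.8040
step 3: x_pred=-1.9725  r=1.0225  x^+=-1.3641  v^+=1.2171  a^+=1.2908
step 4: x_pred=-0.4995  r=0.8295  x^+=-0.0059  v^+=2.4081  a^+=1.6856
step 5: x_pred=1.5735  r=-1.3035  x^+=0.7979  v^+=2.5792  a^+=1.0651
step 6: x_pred=2.3776  r=1.5924  x^+=3.3251  v^+=4.0886  a^+=1.8232
step 7: x_pred=5.8496  r=-11.6696  x^+=-1.0938  v^+=-1.6770  a^+=-3.7319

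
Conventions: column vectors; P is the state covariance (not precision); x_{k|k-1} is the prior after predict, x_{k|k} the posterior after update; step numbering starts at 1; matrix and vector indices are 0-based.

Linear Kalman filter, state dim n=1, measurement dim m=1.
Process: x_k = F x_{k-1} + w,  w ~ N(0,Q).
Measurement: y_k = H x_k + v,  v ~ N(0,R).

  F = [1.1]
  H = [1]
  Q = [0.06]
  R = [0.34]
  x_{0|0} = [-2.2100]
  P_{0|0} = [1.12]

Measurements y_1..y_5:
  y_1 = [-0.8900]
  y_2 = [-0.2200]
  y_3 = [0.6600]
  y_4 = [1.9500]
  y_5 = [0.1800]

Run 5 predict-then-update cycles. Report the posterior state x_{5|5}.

x_post = [0.5496]

step 1: x^-=[-2.4310]  P^-=[1.4152]  S=[1.7552]  K=[0.8063]  nu=[1.5410]  x^+=[-1.1885]  P^+=[0.2741]
step 2: x^-=[-1.3074]  P^-=[0.3917]  S=[0.7317]  K=[0.5353]  nu=[1.0874]  x^+=[-0.7253]  P^+=[0.1820]
step 3: x^-=[-0.7978]  P^-=[0.2802]  S=[0.6202]  K=[0.4518]  nu=[1.4578]  x^+=[-0.1391]  P^+=[0.1536]
step 4: x^-=[-0.1530]  P^-=[0.2459]  S=[0.5859]  K=[0.4197]  nu=[2.1030]  x^+=[0.7296]  P^+=[0.1427]
step 5: x^-=[0.8025]  P^-=[0.2327]  S=[0.5727]  K=[0.4063]  nu=[-0.6225]  x^+=[0.5496]  P^+=[0.1381]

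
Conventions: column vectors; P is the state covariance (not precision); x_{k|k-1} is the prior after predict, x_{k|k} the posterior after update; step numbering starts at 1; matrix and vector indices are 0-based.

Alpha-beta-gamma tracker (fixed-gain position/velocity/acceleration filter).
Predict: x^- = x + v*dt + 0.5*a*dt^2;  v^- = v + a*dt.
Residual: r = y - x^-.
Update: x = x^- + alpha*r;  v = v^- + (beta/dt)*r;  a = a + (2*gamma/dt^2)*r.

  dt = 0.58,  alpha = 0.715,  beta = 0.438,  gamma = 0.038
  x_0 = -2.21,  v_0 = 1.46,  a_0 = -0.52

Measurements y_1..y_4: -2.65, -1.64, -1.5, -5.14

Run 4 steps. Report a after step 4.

a_post = -1.3810

step 1: x_pred=-1.4507  r=-1.1993  x^+=-2.3082  v^+=0.2527  a^+=-0.7910
step 2: x_pred=-2.2947  r=0.6547  x^+=-1.8266  v^+=0.2883  a^+=-0.6431
step 3: x_pred=-1.7675  r=0.2675  x^+=-1.5762  v^+=0.1174  a^+=-0.5826
step 4: x_pred=-1.6062  r=-3.5338  x^+=-4.1329  v^+=-2.8892  a^+=-1.3810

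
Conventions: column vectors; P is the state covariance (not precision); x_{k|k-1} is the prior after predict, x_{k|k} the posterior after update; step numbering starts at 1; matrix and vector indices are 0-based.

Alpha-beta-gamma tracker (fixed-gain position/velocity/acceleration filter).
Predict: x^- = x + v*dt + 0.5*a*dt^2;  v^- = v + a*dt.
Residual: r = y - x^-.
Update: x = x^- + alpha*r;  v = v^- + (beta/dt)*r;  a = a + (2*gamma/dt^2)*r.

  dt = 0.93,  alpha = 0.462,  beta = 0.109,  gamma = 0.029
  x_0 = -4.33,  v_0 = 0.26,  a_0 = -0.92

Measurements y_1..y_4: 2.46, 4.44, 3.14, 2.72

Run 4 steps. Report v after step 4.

step 1: x_pred=-4.4861  r=6.9461  x^+=-1.2770  v^+=0.2185  a^+=-0.4542
step 2: x_pred=-1.2702  r=5.7102  x^+=1.3679  v^+=0.4654  a^+=-0.0713
step 3: x_pred=1.7699  r=1.3701  x^+=2.4029  v^+=0.5597  a^+=0.0206
step 4: x_pred=2.9323  r=-0.2123  x^+=2.8342  v^+=0.5539  a^+=0.0064

v_post = 0.5539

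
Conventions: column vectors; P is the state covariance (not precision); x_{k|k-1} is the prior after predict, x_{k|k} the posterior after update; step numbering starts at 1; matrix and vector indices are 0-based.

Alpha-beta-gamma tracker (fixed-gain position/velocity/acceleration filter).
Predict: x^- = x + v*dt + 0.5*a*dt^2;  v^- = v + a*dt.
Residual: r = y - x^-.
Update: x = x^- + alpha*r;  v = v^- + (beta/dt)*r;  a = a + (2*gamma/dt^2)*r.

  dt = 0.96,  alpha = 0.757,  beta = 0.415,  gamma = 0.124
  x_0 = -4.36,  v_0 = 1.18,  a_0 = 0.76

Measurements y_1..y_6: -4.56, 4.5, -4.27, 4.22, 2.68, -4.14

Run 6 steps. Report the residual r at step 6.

resid = -8.4909

step 1: x_pred=-2.8770  r=-1.6830  x^+=-4.1510  v^+=1.1820  a^+=0.3071
step 2: x_pred=-2.8747  r=7.3747  x^+=2.7079  v^+=4.6649  a^+=2.2916
step 3: x_pred=8.2422  r=-12.5122  x^+=-1.2295  v^+=1.4559  a^+=-1.0754
step 4: x_pred=-0.3274  r=4.5474  x^+=3.1150  v^+=2.3894  a^+=0.1483
step 5: x_pred=5.4771  r=-2.7971  x^+=3.3597  v^+=1.3226  a^+=-0.6044
step 6: x_pred=4.3509  r=-8.4909  x^+=-2.0767  v^+=-2.9282  a^+=-2.8893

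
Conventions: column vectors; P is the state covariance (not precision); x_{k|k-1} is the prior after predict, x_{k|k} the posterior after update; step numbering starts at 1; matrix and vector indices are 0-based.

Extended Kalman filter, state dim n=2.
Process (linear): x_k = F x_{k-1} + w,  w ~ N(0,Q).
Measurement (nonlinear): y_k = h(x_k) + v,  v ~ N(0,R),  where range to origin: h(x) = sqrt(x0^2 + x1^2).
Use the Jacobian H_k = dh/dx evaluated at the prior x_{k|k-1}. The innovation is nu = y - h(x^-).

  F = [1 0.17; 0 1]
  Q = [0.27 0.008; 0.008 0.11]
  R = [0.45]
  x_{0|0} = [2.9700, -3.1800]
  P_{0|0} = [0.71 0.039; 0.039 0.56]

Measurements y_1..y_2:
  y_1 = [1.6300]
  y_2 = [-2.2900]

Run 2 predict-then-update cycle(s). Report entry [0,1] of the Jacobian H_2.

step 1: x^-=[2.4294, -3.1800]  P^-=[1.0094 0.1422; 0.1422 0.6700]  H_jac=[0.6071 -0.7946]  S=[1.1079]  K=[0.4511; -0.4026]  nu=[-2.3718]  x^+=[1.3594, -2.2250]  P^+=[0.7840 0.3434; 0.3434 0.4904]
step 2: x^-=[0.9811, -2.2250]  P^-=[1.1849 0.4348; 0.4348 0.6004]  H_jac=[0.4035 -0.9150]  S=[0.8245]  K=[0.0973; -0.4535]  nu=[-4.7217]  x^+=[0.5217, -0.0837]  P^+=[1.1771 0.4712; 0.4712 0.4308]

H_jac[0,1] = -0.9150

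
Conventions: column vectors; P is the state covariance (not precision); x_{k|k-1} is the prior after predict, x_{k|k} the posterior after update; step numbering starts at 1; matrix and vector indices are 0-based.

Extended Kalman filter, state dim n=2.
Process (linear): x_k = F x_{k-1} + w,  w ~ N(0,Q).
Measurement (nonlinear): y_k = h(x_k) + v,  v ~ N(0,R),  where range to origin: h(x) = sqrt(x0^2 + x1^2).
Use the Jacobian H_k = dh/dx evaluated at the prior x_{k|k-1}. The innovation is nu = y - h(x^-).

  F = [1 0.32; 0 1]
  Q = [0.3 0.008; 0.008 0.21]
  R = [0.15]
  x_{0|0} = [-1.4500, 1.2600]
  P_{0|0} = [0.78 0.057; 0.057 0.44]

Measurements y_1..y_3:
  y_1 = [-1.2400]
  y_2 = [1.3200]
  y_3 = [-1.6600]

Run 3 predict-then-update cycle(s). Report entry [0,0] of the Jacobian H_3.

H_jac[0,0] = 0.9987

step 1: x^-=[-1.0468, 1.2600]  P^-=[1.1615 0.2058; 0.2058 0.6500]  H_jac=[-0.6390 0.7692]  S=[0.8066]  K=[-0.7240; 0.4568]  nu=[-2.8781]  x^+=[1.0369, -0.0548]  P^+=[0.7388 0.4726; 0.4726 0.4817]
step 2: x^-=[1.0194, -0.0548]  P^-=[1.3905 0.6347; 0.6347 0.6917]  H_jac=[0.9986 -0.0536]  S=[1.4705]  K=[0.9211; 0.4058]  nu=[0.2991]  x^+=[1.2949, 0.0666]  P^+=[0.1429 0.0851; 0.0851 0.4496]
step 3: x^-=[1.3162, 0.0666]  P^-=[0.5434 0.2370; 0.2370 0.6596]  H_jac=[0.9987 0.0505]  S=[0.7177]  K=[0.7730; 0.3762]  nu=[-2.9779]  x^+=[-0.9856, -1.0537]  P^+=[0.1147 0.0283; 0.0283 0.5580]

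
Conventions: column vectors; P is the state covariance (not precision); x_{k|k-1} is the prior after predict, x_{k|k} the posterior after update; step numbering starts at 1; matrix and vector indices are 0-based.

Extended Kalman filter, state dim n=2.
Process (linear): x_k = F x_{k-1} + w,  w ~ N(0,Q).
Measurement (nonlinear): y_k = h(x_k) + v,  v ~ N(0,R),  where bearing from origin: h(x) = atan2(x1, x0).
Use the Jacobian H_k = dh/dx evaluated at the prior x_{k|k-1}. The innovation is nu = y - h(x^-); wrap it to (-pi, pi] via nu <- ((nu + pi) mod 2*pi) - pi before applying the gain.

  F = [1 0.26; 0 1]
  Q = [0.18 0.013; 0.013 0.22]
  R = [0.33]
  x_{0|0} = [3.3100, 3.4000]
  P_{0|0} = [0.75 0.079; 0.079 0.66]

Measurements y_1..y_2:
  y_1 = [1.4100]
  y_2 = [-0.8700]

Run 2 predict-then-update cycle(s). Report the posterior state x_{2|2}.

x_post = [5.2372, 3.2022]

step 1: x^-=[4.1940, 3.4000]  P^-=[1.0157 0.2636; 0.2636 0.8800]  H_jac=[-0.1166 0.1439]  S=[0.3532]  K=[-0.2280; 0.2714]  nu=[0.7288]  x^+=[4.0278, 3.5978]  P^+=[0.9973 0.2855; 0.2855 0.8540]
step 2: x^-=[4.9632, 3.5978]  P^-=[1.3835 0.5205; 0.5205 1.0740]  H_jac=[-0.0957 0.1321]  S=[0.3483]  K=[-0.1830; 0.2642]  nu=[-1.4972]  x^+=[5.2372, 3.2022]  P^+=[1.3718 0.5373; 0.5373 1.0497]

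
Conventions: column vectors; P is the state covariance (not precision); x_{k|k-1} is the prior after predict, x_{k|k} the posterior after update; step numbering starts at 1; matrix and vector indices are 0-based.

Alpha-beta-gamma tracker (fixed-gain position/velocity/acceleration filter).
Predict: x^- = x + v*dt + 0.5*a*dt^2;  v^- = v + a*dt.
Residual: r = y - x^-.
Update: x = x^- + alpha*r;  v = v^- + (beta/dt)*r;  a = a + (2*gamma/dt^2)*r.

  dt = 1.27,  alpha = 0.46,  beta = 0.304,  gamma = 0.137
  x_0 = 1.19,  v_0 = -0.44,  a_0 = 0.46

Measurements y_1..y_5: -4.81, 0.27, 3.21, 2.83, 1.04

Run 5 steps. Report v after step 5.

v_post = 2.9337

step 1: x_pred=1.0022  r=-5.8122  x^+=-1.6714  v^+=-1.2471  a^+=-0.5274
step 2: x_pred=-3.6805  r=3.9505  x^+=-1.8633  v^+=-0.9712  a^+=0.1437
step 3: x_pred=-2.9808  r=6.1908  x^+=-0.1330  v^+=0.6932  a^+=1.1954
step 4: x_pred=1.7115  r=1.1185  x^+=2.2260  v^+=2.4792  a^+=1.3854
step 5: x_pred=6.4918  r=-5.4518  x^+=3.9840  v^+=2.9337  a^+=0.4593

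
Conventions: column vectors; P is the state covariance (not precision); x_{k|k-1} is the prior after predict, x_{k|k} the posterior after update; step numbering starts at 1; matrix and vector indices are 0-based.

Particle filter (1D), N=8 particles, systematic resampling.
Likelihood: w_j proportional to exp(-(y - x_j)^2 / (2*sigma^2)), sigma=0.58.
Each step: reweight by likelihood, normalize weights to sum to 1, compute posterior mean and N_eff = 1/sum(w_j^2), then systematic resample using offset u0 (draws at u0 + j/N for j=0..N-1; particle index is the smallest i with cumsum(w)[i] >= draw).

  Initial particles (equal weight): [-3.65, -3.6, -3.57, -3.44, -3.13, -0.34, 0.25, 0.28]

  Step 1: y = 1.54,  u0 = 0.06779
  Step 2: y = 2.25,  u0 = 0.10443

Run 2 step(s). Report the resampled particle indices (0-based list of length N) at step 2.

resampled_idx = [0, 2, 3, 4, 5, 6, 6, 7]

step 1: w=[0.0000, 0.0000, 0.0000, 0.0000, 0.0000, 0.0284, 0.4582, 0.5134]  mean=0.2486  Neff=2.1083  idx=[6, 6, 6, 6, 7, 7, 7, 7]
step 2: w=[0.1140, 0.1140, 0.1140, 0.1140, 0.1360, 0.1360, 0.1360, 0.1360]  mean=0.2663  Neff=7.9381  idx=[0, 2, 3, 4, 5, 6, 6, 7]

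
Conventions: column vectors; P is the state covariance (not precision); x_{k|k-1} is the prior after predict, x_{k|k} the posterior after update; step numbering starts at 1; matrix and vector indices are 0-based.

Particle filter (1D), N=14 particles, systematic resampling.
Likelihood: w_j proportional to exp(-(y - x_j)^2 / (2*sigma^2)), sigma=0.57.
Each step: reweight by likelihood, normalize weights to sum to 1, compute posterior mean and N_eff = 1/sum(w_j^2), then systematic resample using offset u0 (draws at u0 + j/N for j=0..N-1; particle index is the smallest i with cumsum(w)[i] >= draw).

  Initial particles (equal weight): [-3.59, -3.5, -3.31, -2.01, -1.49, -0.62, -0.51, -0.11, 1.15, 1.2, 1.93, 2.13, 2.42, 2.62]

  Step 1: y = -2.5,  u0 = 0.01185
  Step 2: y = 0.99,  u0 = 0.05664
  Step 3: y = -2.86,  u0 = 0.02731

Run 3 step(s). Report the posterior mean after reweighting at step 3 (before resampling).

step 1: w=[0.0976, 0.1304, 0.2214, 0.4200, 0.1264, 0.0026, 0.0014, 0.0001, 0.0000, 0.0000, 0.0000, 0.0000, 0.0000, 0.0000]  mean=-2.5748  Neff=3.7321  idx=[0, 0, 1, 1, 2, 2, 2, 3, 3, 3, 3, 3, 3, 4]
step 2: w=[0.0000, 0.0000, 0.0000, 0.0000, 0.0000, 0.0000, 0.0000, 0.0116, 0.0116, 0.0116, 0.0116, 0.0116, 0.0116, 0.9304]  mean=-1.5262  Neff=1.1540  idx=[11, 13, 13, 13, 13, 13, 13, 13, 13, 13, 13, 13, 13, 13]
step 3: w=[0.3125, 0.0529, 0.0529, 0.0529, 0.0529, 0.0529, 0.0529, 0.0529, 0.0529, 0.0529, 0.0529, 0.0529, 0.0529, 0.0529]  mean=-1.6525  Neff=7.4615  idx=[0, 0, 0, 0, 1, 2, 3, 5, 6, 7, 9, 10, 11, 13]

post_mean = -1.6525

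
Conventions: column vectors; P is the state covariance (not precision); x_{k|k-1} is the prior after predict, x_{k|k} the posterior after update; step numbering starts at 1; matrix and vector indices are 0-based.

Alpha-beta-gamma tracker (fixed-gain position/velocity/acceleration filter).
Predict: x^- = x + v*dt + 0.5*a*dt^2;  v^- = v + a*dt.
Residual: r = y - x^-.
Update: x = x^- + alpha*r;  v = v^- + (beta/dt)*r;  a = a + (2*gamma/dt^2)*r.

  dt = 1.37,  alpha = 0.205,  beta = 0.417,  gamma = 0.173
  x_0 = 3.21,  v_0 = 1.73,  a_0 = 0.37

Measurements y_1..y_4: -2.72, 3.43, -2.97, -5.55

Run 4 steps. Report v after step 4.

v_post = -5.1634

step 1: x_pred=5.9273  r=-8.6473  x^+=4.1546  v^+=-0.3952  a^+=-1.2241
step 2: x_pred=2.4645  r=0.9655  x^+=2.6624  v^+=-1.7783  a^+=-1.0461
step 3: x_pred=-0.7556  r=-2.2144  x^+=-1.2095  v^+=-3.8855  a^+=-1.4543
step 4: x_pred=-7.8975  r=2.3475  x^+=-7.4163  v^+=-5.1634  a^+=-1.0216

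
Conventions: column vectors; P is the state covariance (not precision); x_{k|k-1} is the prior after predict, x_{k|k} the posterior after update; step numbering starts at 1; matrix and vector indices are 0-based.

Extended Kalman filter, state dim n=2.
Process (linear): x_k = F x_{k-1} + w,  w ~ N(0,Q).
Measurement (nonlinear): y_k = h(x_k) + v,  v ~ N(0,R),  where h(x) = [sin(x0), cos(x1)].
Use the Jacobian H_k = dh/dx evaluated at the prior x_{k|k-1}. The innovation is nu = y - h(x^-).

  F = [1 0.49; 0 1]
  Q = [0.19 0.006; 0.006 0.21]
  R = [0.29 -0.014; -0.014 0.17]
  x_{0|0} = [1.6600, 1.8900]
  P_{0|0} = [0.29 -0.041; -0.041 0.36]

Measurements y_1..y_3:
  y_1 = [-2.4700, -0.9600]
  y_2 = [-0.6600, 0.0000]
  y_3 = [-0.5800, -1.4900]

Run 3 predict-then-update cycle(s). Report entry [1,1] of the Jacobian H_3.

step 1: x^-=[2.5861, 1.8900]  P^-=[0.5263 0.1414; 0.1414 0.5700]  H_jac=[-0.8496 0.0000; 0.0000 -0.9495]  S=[0.6699 0.1001; 0.1001 0.6839]  K=[-0.6524 -0.1009; -0.0625 -0.7822]  nu=[-2.9974, -0.6462]  x^+=[4.6067, 2.5828]  P^+=[0.2210 0.0084; 0.0084 0.1391]
step 2: x^-=[5.8723, 2.5828]  P^-=[0.4527 0.0826; 0.0826 0.3491]  H_jac=[0.9168 0.0000; 0.0000 -0.5302]  S=[0.6705 -0.0542; -0.0542 0.2681]  K=[0.6158 -0.0390; 0.0582 -0.6786]  nu=[-0.2606, 0.8479]  x^+=[5.6788, 1.9923]  P^+=[0.1954 0.0288; 0.0288 0.2191]
step 3: x^-=[6.6550, 1.9923]  P^-=[0.4662 0.1421; 0.1421 0.4291]  H_jac=[0.9317 0.0000; 0.0000 -0.9125]  S=[0.6947 -0.1348; -0.1348 0.5273]  K=[0.6077 -0.0906; 0.0489 -0.7301]  nu=[-0.9433, -1.0809]  x^+=[6.1797, 2.7353]  P^+=[0.1905 0.0262; 0.0262 0.1368]

H_jac[1,1] = -0.9125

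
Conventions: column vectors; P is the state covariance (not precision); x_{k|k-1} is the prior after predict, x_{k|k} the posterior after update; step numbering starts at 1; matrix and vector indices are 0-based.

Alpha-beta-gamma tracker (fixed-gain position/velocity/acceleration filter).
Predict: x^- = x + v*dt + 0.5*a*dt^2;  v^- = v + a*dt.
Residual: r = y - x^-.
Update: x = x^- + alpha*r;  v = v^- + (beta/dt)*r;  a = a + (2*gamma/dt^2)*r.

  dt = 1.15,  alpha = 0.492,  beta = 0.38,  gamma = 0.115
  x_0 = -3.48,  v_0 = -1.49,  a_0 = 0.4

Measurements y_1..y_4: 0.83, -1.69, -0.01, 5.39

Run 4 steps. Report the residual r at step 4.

step 1: x_pred=-4.9290  r=5.7590  x^+=-2.0956  v^+=0.8730  a^+=1.4016
step 2: x_pred=-0.1649  r=-1.5251  x^+=-0.9152  v^+=1.9808  a^+=1.1363
step 3: x_pred=2.1141  r=-2.1241  x^+=1.0690  v^+=2.5857  a^+=0.7669
step 4: x_pred=4.5497  r=0.8403  x^+=4.9631  v^+=3.7453  a^+=0.9130

resid = 0.8403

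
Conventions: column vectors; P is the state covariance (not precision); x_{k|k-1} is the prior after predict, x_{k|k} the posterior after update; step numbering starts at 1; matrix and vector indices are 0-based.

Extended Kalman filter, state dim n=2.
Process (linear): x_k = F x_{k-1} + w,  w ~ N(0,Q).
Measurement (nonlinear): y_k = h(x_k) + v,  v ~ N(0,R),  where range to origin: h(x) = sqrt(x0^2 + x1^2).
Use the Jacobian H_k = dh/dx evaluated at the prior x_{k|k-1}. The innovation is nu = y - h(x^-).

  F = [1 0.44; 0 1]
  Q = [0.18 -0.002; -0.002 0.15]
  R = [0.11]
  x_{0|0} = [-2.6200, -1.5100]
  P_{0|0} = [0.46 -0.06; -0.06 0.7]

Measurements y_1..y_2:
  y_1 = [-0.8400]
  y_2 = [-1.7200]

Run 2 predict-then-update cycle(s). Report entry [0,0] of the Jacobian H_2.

step 1: x^-=[-3.2844, -1.5100]  P^-=[0.7227 0.2460; 0.2460 0.8500]  H_jac=[-0.9086 -0.4177]  S=[1.0417]  K=[-0.7290; -0.5554]  nu=[-4.4549]  x^+=[-0.0366, 0.9644]  P^+=[0.1691 -0.1758; -0.1758 0.5286]
step 2: x^-=[0.3877, 0.9644]  P^-=[0.2967 0.0548; 0.0548 0.6786]  H_jac=[0.3730 0.9278]  S=[0.7734]  K=[0.2088; 0.8405]  nu=[-2.7594]  x^+=[-0.1886, -1.3550]  P^+=[0.2630 -0.0810; -0.0810 0.1322]

H_jac[0,0] = 0.3730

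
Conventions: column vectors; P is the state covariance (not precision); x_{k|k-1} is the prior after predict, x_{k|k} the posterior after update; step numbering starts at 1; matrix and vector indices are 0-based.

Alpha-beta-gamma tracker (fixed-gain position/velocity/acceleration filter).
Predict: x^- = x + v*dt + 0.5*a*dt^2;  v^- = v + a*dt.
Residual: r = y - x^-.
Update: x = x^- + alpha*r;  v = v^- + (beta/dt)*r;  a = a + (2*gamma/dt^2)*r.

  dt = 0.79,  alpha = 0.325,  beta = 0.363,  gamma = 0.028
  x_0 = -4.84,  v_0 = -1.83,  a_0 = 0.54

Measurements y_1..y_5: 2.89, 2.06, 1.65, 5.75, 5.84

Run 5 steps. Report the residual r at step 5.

resid = -5.6168

step 1: x_pred=-6.1172  r=9.0072  x^+=-3.1899  v^+=2.7353  a^+=1.3482
step 2: x_pred=-0.6082  r=2.6682  x^+=0.2590  v^+=5.0265  a^+=1.5876
step 3: x_pred=4.7253  r=-3.0753  x^+=3.7258  v^+=4.8676  a^+=1.3117
step 4: x_pred=7.9805  r=-2.2305  x^+=7.2556  v^+=4.8789  a^+=1.1115
step 5: x_pred=11.4568  r=-5.6168  x^+=9.6314  v^+=3.1761  a^+=0.6075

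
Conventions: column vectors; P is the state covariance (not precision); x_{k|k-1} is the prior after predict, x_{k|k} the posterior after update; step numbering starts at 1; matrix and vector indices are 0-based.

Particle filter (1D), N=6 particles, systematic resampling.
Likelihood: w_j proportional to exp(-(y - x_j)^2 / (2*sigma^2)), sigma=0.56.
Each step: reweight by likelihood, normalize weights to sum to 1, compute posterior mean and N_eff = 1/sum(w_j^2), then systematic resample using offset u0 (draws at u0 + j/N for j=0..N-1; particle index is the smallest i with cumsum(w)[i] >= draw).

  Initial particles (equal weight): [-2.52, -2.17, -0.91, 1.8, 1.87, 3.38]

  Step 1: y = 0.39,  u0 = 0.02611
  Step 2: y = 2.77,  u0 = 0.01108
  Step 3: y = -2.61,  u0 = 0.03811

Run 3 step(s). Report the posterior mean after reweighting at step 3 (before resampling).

post_mean = 1.8109

step 1: w=[0.0000, 0.0002, 0.4825, 0.3000, 0.2173, 0.0000]  mean=0.5067  Neff=2.7025  idx=[2, 2, 2, 3, 3, 4]
step 2: w=[0.0000, 0.0000, 0.0000, 0.3094, 0.3094, 0.3812]  mean=1.8267  Neff=2.9694  idx=[3, 3, 4, 4, 5, 5]
step 3: w=[0.2109, 0.2109, 0.2109, 0.2109, 0.0782, 0.0782]  mean=1.8109  Neff=5.2591  idx=[0, 0, 1, 2, 3, 4]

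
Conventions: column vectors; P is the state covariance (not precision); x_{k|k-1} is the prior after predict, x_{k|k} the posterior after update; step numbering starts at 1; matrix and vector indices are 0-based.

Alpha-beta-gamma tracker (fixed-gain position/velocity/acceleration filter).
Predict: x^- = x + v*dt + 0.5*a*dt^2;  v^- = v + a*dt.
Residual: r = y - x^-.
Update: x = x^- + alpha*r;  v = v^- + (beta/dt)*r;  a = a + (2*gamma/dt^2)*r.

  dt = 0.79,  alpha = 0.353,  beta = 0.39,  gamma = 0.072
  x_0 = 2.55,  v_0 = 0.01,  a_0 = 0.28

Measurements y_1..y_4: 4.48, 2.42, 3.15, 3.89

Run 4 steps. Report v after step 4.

step 1: x_pred=2.6453  r=1.8347  x^+=3.2929  v^+=1.1370  a^+=0.7033
step 2: x_pred=4.4106  r=-1.9906  x^+=3.7079  v^+=0.7099  a^+=0.2440
step 3: x_pred=4.3449  r=-1.1949  x^+=3.9231  v^+=0.3128  a^+=-0.0317
step 4: x_pred=4.1603  r=-0.2703  x^+=4.0649  v^+=0.1543  a^+=-0.0940

v_post = 0.1543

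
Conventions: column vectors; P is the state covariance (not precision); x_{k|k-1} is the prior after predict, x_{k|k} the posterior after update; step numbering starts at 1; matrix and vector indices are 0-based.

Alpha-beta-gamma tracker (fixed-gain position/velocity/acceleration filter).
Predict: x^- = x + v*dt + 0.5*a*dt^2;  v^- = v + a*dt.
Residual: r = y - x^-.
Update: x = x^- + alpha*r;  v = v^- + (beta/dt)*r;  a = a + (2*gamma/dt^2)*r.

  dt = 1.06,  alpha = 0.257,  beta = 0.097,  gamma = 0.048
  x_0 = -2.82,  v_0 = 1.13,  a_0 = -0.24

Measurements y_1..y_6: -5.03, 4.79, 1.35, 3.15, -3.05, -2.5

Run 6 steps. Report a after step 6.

a_post = -0.6783

step 1: x_pred=-1.7570  r=-3.2730  x^+=-2.5982  v^+=0.5761  a^+=-0.5196
step 2: x_pred=-2.2795  r=7.0695  x^+=-0.4626  v^+=0.6722  a^+=0.0844
step 3: x_pred=0.2973  r=1.0527  x^+=0.5679  v^+=0.8580  a^+=0.1743
step 4: x_pred=1.5752  r=1.5748  x^+=1.9799  v^+=1.1868  a^+=0.3089
step 5: x_pred=3.4115  r=-6.4615  x^+=1.7509  v^+=0.9229  a^+=-0.2432
step 6: x_pred=2.5926  r=-5.0926  x^+=1.2838  v^+=0.1991  a^+=-0.6783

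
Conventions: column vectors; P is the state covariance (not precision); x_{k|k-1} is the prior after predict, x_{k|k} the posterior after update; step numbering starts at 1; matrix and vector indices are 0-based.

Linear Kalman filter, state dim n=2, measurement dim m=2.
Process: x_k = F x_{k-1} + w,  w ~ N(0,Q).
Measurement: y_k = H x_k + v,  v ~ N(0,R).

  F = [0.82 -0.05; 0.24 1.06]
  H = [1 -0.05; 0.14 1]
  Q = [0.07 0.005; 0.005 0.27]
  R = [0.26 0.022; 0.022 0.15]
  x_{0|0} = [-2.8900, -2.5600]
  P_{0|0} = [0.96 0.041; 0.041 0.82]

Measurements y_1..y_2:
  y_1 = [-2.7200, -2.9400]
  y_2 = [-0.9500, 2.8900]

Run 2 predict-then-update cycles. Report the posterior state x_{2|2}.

step 1: x^-=[-2.2418, -3.4072]  P^-=[0.7142 0.1856; 0.1856 1.2675]  S=[0.9588 0.2429; 0.2429 1.4835]  K=[0.7161 0.0753; -0.0975 0.8879]  nu=[-0.6486, 0.7811]  x^+=[-2.6475, -2.6505]  P^+=[0.1879 0.0007; 0.0007 0.1309]
step 2: x^-=[-2.0384, -3.4449]  P^-=[0.1966 0.0357; 0.0357 0.4283]  S=[0.4541 0.0635; 0.0635 0.5922]  K=[0.4204 0.0616; -0.0721 0.7395]  nu=[0.9162, 6.6203]  x^+=[-1.2453, 1.3846]  P^+=[0.1108 0.0030; 0.0030 0.1089]

x_post = [-1.2453, 1.3846]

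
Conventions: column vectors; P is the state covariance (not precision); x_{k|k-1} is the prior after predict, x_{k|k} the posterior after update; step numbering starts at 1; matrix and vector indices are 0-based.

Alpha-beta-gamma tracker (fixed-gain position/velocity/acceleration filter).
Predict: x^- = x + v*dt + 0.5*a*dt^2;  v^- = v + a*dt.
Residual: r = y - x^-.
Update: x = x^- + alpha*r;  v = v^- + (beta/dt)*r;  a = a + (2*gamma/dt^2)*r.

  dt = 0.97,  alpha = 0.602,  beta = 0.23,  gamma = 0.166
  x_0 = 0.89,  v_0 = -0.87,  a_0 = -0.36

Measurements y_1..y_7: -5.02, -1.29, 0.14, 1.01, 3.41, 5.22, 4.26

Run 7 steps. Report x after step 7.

x_post = 8.8660

step 1: x_pred=-0.1233  r=-4.8967  x^+=-3.0711  v^+=-2.3803  a^+=-2.0878
step 2: x_pred=-6.3622  r=5.0722  x^+=-3.3087  v^+=-3.2028  a^+=-0.2981
step 3: x_pred=-6.5557  r=6.6957  x^+=-2.5249  v^+=-1.9043  a^+=2.0645
step 4: x_pred=-3.4008  r=4.4108  x^+=-0.7455  v^+=1.1441  a^+=3.6209
step 5: x_pred=2.0677  r=1.3423  x^+=2.8758  v^+=4.9746  a^+=4.0945
step 6: x_pred=9.6274  r=-4.4074  x^+=6.9742  v^+=7.9012  a^+=2.5393
step 7: x_pred=15.8330  r=-11.5730  x^+=8.8660  v^+=7.6203  a^+=-1.5443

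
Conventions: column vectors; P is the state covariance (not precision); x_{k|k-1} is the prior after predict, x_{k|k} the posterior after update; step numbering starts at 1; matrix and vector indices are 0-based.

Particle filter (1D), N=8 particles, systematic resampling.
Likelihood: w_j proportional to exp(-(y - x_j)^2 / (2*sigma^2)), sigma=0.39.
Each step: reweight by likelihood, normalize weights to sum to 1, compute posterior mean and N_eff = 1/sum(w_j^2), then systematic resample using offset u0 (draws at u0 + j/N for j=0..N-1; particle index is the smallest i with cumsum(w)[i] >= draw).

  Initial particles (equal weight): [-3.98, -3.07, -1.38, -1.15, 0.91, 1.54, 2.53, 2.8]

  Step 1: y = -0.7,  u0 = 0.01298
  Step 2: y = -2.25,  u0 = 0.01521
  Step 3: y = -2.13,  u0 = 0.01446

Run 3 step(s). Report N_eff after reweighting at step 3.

N_eff = 6.9606

step 1: w=[0.0000, 0.0000, 0.2984, 0.7013, 0.0003, 0.0000, 0.0000, 0.0000]  mean=-1.2181  Neff=1.7215  idx=[2, 2, 2, 3, 3, 3, 3, 3]
step 2: w=[0.2423, 0.2423, 0.2423, 0.0546, 0.0546, 0.0546, 0.0546, 0.0546]  mean=-1.3172  Neff=5.2350  idx=[0, 0, 1, 1, 2, 2, 3, 5]
step 3: w=[0.1529, 0.1529, 0.1529, 0.1529, 0.1529, 0.1529, 0.0413, 0.0413]  mean=-1.3610  Neff=6.9606  idx=[0, 0, 1, 2, 3, 4, 5, 5]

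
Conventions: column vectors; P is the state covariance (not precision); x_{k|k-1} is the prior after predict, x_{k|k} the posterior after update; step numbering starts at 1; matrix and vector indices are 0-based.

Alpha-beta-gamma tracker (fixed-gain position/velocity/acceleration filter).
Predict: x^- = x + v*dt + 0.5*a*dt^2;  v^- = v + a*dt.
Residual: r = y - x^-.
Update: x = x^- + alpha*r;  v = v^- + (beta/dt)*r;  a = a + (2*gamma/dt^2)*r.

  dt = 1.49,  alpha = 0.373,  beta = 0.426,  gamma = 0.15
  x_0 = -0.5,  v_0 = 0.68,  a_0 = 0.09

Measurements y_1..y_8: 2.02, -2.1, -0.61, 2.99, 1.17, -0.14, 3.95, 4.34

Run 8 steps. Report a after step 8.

a_post = 0.5525

step 1: x_pred=0.6131  r=1.4069  x^+=1.1379  v^+=1.2163  a^+=0.2801
step 2: x_pred=3.2612  r=-5.3612  x^+=1.2614  v^+=0.1009  a^+=-0.4443
step 3: x_pred=0.9186  r=-1.5286  x^+=0.3484  v^+=-0.9982  a^+=-0.6509
step 4: x_pred=-1.8614  r=4.8514  x^+=-0.0518  v^+=-0.5810  a^+=0.0047
step 5: x_pred=-0.9123  r=2.0823  x^+=-0.1356  v^+=0.0213  a^+=0.2860
step 6: x_pred=0.2137  r=-0.3537  x^+=0.0818  v^+=0.3464  a^+=0.2382
step 7: x_pred=0.8624  r=3.0876  x^+=2.0141  v^+=1.5842  a^+=0.6555
step 8: x_pred=5.1021  r=-0.7621  x^+=4.8178  v^+=2.3429  a^+=0.5525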